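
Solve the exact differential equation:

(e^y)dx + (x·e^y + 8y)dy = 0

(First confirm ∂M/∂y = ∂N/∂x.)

Verify exactness: ∂M/∂y = ∂N/∂x ✓
Find F(x,y) such that ∂F/∂x = M, ∂F/∂y = N
Solution: x·e^y + 4y² = C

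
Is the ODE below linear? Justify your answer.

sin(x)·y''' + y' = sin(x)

Yes. Linear (y and its derivatives appear to the first power only, no products of y terms)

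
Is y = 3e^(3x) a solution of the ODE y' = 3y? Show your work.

Verification:
y = 3e^(3x)
y' = 9e^(3x)
3y = 9e^(3x)
y' = 3y ✓

Yes, it is a solution.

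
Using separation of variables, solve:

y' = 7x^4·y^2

Separating variables and integrating:
-1/y = 7x^5/5 + C

General solution: y^-1 = (-7/5)x^5 + C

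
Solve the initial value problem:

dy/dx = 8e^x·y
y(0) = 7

General solution: y = Ce^(8e^x)
Applying IC y(0) = 7:
Particular solution: y = 7e^(8(e^x - 1))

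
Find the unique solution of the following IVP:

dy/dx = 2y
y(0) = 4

General solution: y = Ce^(2x)
Applying IC y(0) = 4:
Particular solution: y = 4e^(2x)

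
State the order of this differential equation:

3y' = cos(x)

The order is 1 (highest derivative is of order 1).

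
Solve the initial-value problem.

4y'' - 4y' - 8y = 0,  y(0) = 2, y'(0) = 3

General solution: y = C₁e^(2x) + C₂e^(-x)
Applying ICs: C₁ = 5/3, C₂ = 1/3
Particular solution: y = (5/3)e^(2x) + (1/3)e^(-x)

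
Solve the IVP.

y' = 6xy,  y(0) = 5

General solution: y = Ce^(3x²)
Applying IC y(0) = 5:
Particular solution: y = 5e^(3x²)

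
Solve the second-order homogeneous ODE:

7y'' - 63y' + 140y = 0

Characteristic equation: 7r² - 63r + 140 = 0
Divide by 7: r² - 9r + 20 = 0
Roots: r = 5, 4 (distinct real)
General solution: y = C₁e^(5x) + C₂e^(4x)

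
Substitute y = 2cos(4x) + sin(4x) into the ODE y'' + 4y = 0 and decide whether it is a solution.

Verification:
y'' = -32cos(4x) - 16sin(4x)
y'' + 4y ≠ 0 (frequency mismatch: got 16 instead of 4)

No, it is not a solution.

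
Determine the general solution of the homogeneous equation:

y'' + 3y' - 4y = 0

Characteristic equation: r² + 3r - 4 = 0
Roots: r = 1, -4 (distinct real)
General solution: y = C₁e^x + C₂e^(-4x)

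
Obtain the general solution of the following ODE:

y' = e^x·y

Separating variables and integrating:
ln|y| = e^x + C

General solution: y = Ce^(e^x)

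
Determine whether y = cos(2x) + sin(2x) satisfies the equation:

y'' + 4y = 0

Verification:
y'' = -4cos(2x) - 4sin(2x)
y'' + 4y = 0 ✓

Yes, it is a solution.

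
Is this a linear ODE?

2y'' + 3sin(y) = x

No. Nonlinear (sin(y) is nonlinear in y)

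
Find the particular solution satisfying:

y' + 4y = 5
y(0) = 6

General solution: y = 5/4 + Ce^(-4x)
Applying y(0) = 6: C = 6 - 5/4 = 19/4
Particular solution: y = 5/4 + (19/4)e^(-4x)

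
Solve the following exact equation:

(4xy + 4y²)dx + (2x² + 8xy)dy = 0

Verify exactness: ∂M/∂y = ∂N/∂x ✓
Find F(x,y) such that ∂F/∂x = M, ∂F/∂y = N
Solution: 2x²y + 4xy² = C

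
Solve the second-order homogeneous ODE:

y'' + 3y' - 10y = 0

Characteristic equation: r² + 3r - 10 = 0
Roots: r = 2, -5 (distinct real)
General solution: y = C₁e^(2x) + C₂e^(-5x)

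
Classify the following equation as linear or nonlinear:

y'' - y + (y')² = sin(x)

Nonlinear ((y')² term)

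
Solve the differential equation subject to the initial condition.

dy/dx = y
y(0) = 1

General solution: y = Ce^x
Applying IC y(0) = 1:
Particular solution: y = e^x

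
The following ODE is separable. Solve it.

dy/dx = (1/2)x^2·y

Separating variables and integrating:
ln|y| = x^3/6 + C

General solution: y = Ce^(x^3/6)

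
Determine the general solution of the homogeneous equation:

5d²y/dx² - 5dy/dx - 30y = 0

Characteristic equation: 5r² - 5r - 30 = 0
Divide by 5: r² - r - 6 = 0
Roots: r = 3, -2 (distinct real)
General solution: y = C₁e^(3x) + C₂e^(-2x)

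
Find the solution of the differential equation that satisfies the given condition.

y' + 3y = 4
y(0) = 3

General solution: y = 4/3 + Ce^(-3x)
Applying y(0) = 3: C = 3 - 4/3 = 5/3
Particular solution: y = 4/3 + (5/3)e^(-3x)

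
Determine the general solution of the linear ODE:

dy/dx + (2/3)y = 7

Using integrating factor method:

General solution: y = 21/2 + Ce^(-2x/3)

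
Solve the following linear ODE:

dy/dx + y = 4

Using integrating factor method:

General solution: y = 4 + Ce^(-x)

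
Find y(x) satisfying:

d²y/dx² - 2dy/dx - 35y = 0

Characteristic equation: r² - 2r - 35 = 0
Roots: r = 7, -5 (distinct real)
General solution: y = C₁e^(7x) + C₂e^(-5x)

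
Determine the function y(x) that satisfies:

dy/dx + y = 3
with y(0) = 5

General solution: y = 3 + Ce^(-x)
Applying y(0) = 5: C = 5 - 3 = 2
Particular solution: y = 3 + 2e^(-x)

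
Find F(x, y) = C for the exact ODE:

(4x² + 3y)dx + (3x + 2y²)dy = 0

Verify exactness: ∂M/∂y = ∂N/∂x ✓
Find F(x,y) such that ∂F/∂x = M, ∂F/∂y = N
Solution: 4x³/3 + 3xy + 2y³/3 = C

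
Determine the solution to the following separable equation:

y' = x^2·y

Separating variables and integrating:
ln|y| = x^3/3 + C

General solution: y = Ce^(x^3/3)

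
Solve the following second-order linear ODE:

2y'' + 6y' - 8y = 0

Characteristic equation: 2r² + 6r - 8 = 0
Divide by 2: r² + 3r - 4 = 0
Roots: r = 1, -4 (distinct real)
General solution: y = C₁e^x + C₂e^(-4x)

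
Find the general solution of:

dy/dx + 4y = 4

Using integrating factor method:

General solution: y = 1 + Ce^(-4x)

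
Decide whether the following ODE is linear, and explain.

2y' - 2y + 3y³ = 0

Nonlinear (y³ term)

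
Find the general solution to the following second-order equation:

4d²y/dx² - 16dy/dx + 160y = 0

Characteristic equation: 4r² - 16r + 160 = 0
Divide by 4: r² - 4r + 40 = 0
Roots: r = 2 ± 6i (complex conjugates)
General solution: y = e^(2x)(C₁cos(6x) + C₂sin(6x))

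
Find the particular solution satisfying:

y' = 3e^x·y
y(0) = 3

General solution: y = Ce^(3e^x)
Applying IC y(0) = 3:
Particular solution: y = 3e^(3(e^x - 1))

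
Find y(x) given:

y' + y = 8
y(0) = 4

General solution: y = 8 + Ce^(-x)
Applying y(0) = 4: C = 4 - 8 = -4
Particular solution: y = 8 - 4e^(-x)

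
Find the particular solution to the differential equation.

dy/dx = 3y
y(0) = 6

General solution: y = Ce^(3x)
Applying IC y(0) = 6:
Particular solution: y = 6e^(3x)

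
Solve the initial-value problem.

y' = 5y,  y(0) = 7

General solution: y = Ce^(5x)
Applying IC y(0) = 7:
Particular solution: y = 7e^(5x)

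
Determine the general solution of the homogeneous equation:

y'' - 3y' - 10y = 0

Characteristic equation: r² - 3r - 10 = 0
Roots: r = 5, -2 (distinct real)
General solution: y = C₁e^(5x) + C₂e^(-2x)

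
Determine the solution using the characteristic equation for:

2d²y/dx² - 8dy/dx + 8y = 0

Characteristic equation: 2r² - 8r + 8 = 0
Divide by 2: r² - 4r + 4 = 0
Factored: (r - 2)² = 0
Repeated root: r = 2
General solution: y = (C₁ + C₂x)e^(2x)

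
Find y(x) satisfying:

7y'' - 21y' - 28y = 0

Characteristic equation: 7r² - 21r - 28 = 0
Divide by 7: r² - 3r - 4 = 0
Roots: r = 4, -1 (distinct real)
General solution: y = C₁e^(4x) + C₂e^(-x)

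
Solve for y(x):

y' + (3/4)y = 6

Using integrating factor method:

General solution: y = 8 + Ce^(-3x/4)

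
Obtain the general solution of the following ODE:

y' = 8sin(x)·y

Separating variables and integrating:
ln|y| = -8cos(x) + C

General solution: y = Ce^(-8cos(x))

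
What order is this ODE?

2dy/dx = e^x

The order is 1 (highest derivative is of order 1).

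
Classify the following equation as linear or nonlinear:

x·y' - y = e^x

Linear (y and its derivatives appear to the first power only, no products of y terms)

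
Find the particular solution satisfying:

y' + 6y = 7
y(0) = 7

General solution: y = 7/6 + Ce^(-6x)
Applying y(0) = 7: C = 7 - 7/6 = 35/6
Particular solution: y = 7/6 + (35/6)e^(-6x)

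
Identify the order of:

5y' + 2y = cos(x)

The order is 1 (highest derivative is of order 1).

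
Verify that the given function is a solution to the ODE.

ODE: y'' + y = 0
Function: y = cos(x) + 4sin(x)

Verification:
y'' = -cos(x) - 4sin(x)
y'' + y = 0 ✓

Yes, it is a solution.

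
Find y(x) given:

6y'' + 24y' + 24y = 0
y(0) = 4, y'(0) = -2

General solution: y = (C₁ + C₂x)e^(-2x)
Repeated root r = -2
Applying ICs: C₁ = 4, C₂ = 6
Particular solution: y = (4 + 6x)e^(-2x)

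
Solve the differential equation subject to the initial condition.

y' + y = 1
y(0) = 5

General solution: y = 1 + Ce^(-x)
Applying y(0) = 5: C = 5 - 1 = 4
Particular solution: y = 1 + 4e^(-x)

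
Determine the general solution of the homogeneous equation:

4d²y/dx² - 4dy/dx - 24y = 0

Characteristic equation: 4r² - 4r - 24 = 0
Divide by 4: r² - r - 6 = 0
Roots: r = 3, -2 (distinct real)
General solution: y = C₁e^(3x) + C₂e^(-2x)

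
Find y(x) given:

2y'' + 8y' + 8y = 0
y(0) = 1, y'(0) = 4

General solution: y = (C₁ + C₂x)e^(-2x)
Repeated root r = -2
Applying ICs: C₁ = 1, C₂ = 6
Particular solution: y = (1 + 6x)e^(-2x)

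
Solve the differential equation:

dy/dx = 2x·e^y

Separating variables and integrating:
-e^(-y) = x² + C

General solution: y = -ln(C - x²)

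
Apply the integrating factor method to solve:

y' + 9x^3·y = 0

Using integrating factor method:

General solution: y = Ce^(-9x^4/4)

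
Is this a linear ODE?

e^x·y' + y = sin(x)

Yes. Linear (y and its derivatives appear to the first power only, no products of y terms)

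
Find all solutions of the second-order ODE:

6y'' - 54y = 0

Characteristic equation: 6r² - 54 = 0
Divide by 6: r² - 9 = 0
Roots: r = 3, -3 (distinct real)
General solution: y = C₁e^(3x) + C₂e^(-3x)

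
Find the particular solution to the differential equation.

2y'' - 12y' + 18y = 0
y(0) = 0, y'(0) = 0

General solution: y = (C₁ + C₂x)e^(3x)
Repeated root r = 3
Applying ICs: C₁ = 0, C₂ = 0
Particular solution: y = 0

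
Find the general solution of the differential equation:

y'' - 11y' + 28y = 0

Characteristic equation: r² - 11r + 28 = 0
Roots: r = 4, 7 (distinct real)
General solution: y = C₁e^(4x) + C₂e^(7x)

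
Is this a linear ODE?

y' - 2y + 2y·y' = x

No. Nonlinear (product y·y')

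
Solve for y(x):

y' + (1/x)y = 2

Using integrating factor method:

General solution: y = x + C/x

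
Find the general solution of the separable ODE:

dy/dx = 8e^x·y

Separating variables and integrating:
ln|y| = 8e^x + C

General solution: y = Ce^(8e^x)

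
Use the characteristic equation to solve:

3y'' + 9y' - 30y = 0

Characteristic equation: 3r² + 9r - 30 = 0
Divide by 3: r² + 3r - 10 = 0
Roots: r = 2, -5 (distinct real)
General solution: y = C₁e^(2x) + C₂e^(-5x)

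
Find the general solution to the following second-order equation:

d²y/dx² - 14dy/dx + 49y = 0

Characteristic equation: r² - 14r + 49 = 0
Factored: (r - 7)² = 0
Repeated root: r = 7
General solution: y = (C₁ + C₂x)e^(7x)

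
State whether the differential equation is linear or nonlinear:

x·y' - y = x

Linear (y and its derivatives appear to the first power only, no products of y terms)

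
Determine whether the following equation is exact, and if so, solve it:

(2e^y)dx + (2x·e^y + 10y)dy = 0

Verify exactness: ∂M/∂y = ∂N/∂x ✓
Find F(x,y) such that ∂F/∂x = M, ∂F/∂y = N
Solution: 2x·e^y + 5y² = C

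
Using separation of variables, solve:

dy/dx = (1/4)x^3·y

Separating variables and integrating:
ln|y| = x^4/16 + C

General solution: y = Ce^(x^4/16)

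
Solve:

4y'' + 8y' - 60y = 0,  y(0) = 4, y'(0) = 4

General solution: y = C₁e^(3x) + C₂e^(-5x)
Applying ICs: C₁ = 3, C₂ = 1
Particular solution: y = 3e^(3x) + e^(-5x)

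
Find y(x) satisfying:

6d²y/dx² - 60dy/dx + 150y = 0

Characteristic equation: 6r² - 60r + 150 = 0
Divide by 6: r² - 10r + 25 = 0
Factored: (r - 5)² = 0
Repeated root: r = 5
General solution: y = (C₁ + C₂x)e^(5x)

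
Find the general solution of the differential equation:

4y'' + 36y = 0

Characteristic equation: 4r² + 36 = 0
Divide by 4: r² + 9 = 0
Roots: r = ±3i (complex conjugates)
General solution: y = C₁cos(3x) + C₂sin(3x)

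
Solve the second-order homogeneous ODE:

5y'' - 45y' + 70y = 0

Characteristic equation: 5r² - 45r + 70 = 0
Divide by 5: r² - 9r + 14 = 0
Roots: r = 7, 2 (distinct real)
General solution: y = C₁e^(7x) + C₂e^(2x)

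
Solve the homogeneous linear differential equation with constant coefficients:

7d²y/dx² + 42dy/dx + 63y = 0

Characteristic equation: 7r² + 42r + 63 = 0
Divide by 7: r² + 6r + 9 = 0
Factored: (r + 3)² = 0
Repeated root: r = -3
General solution: y = (C₁ + C₂x)e^(-3x)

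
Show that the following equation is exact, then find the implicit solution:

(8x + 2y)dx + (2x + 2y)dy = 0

Verify exactness: ∂M/∂y = ∂N/∂x ✓
Find F(x,y) such that ∂F/∂x = M, ∂F/∂y = N
Solution: 4x² + 2xy + y² = C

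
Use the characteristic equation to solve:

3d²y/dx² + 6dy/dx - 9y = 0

Characteristic equation: 3r² + 6r - 9 = 0
Divide by 3: r² + 2r - 3 = 0
Roots: r = 1, -3 (distinct real)
General solution: y = C₁e^x + C₂e^(-3x)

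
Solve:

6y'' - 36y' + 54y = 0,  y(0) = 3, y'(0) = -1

General solution: y = (C₁ + C₂x)e^(3x)
Repeated root r = 3
Applying ICs: C₁ = 3, C₂ = -10
Particular solution: y = (3 - 10x)e^(3x)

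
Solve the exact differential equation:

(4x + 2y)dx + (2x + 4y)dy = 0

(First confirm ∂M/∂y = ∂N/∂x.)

Verify exactness: ∂M/∂y = ∂N/∂x ✓
Find F(x,y) such that ∂F/∂x = M, ∂F/∂y = N
Solution: 2x² + 2xy + 2y² = C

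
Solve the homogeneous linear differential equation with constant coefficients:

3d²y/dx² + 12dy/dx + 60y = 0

Characteristic equation: 3r² + 12r + 60 = 0
Divide by 3: r² + 4r + 20 = 0
Roots: r = -2 ± 4i (complex conjugates)
General solution: y = e^(-2x)(C₁cos(4x) + C₂sin(4x))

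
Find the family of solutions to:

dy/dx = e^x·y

Separating variables and integrating:
ln|y| = e^x + C

General solution: y = Ce^(e^x)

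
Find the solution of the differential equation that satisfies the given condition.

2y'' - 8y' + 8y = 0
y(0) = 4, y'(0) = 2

General solution: y = (C₁ + C₂x)e^(2x)
Repeated root r = 2
Applying ICs: C₁ = 4, C₂ = -6
Particular solution: y = (4 - 6x)e^(2x)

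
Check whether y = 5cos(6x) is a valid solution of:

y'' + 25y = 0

Verification:
y'' = -180cos(6x)
y'' + 25y ≠ 0 (frequency mismatch: got 36 instead of 25)

No, it is not a solution.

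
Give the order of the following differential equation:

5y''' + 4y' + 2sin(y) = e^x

The order is 3 (highest derivative is of order 3).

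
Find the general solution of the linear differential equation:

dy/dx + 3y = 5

Using integrating factor method:

General solution: y = 5/3 + Ce^(-3x)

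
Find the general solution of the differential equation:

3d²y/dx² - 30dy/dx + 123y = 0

Characteristic equation: 3r² - 30r + 123 = 0
Divide by 3: r² - 10r + 41 = 0
Roots: r = 5 ± 4i (complex conjugates)
General solution: y = e^(5x)(C₁cos(4x) + C₂sin(4x))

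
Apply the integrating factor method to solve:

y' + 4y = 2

Using integrating factor method:

General solution: y = 1/2 + Ce^(-4x)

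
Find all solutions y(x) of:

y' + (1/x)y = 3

Using integrating factor method:

General solution: y = (3/2)x + C/x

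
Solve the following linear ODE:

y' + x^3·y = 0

Using integrating factor method:

General solution: y = Ce^(-x^4/4)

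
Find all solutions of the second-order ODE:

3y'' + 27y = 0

Characteristic equation: 3r² + 27 = 0
Divide by 3: r² + 9 = 0
Roots: r = ±3i (complex conjugates)
General solution: y = C₁cos(3x) + C₂sin(3x)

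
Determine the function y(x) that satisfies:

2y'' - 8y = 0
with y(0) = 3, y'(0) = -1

General solution: y = C₁e^(2x) + C₂e^(-2x)
Applying ICs: C₁ = 5/4, C₂ = 7/4
Particular solution: y = (5/4)e^(2x) + (7/4)e^(-2x)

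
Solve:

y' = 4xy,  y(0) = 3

General solution: y = Ce^(2x²)
Applying IC y(0) = 3:
Particular solution: y = 3e^(2x²)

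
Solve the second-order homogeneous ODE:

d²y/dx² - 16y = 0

Characteristic equation: r² - 16 = 0
Roots: r = 4, -4 (distinct real)
General solution: y = C₁e^(4x) + C₂e^(-4x)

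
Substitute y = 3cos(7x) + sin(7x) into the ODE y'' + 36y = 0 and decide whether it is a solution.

Verification:
y'' = -147cos(7x) - 49sin(7x)
y'' + 36y ≠ 0 (frequency mismatch: got 49 instead of 36)

No, it is not a solution.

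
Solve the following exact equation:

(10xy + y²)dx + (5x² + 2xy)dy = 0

Verify exactness: ∂M/∂y = ∂N/∂x ✓
Find F(x,y) such that ∂F/∂x = M, ∂F/∂y = N
Solution: 5x²y + xy² = C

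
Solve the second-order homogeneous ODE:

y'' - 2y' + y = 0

Characteristic equation: r² - 2r + 1 = 0
Factored: (r - 1)² = 0
Repeated root: r = 1
General solution: y = (C₁ + C₂x)e^x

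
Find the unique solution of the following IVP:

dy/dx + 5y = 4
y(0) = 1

General solution: y = 4/5 + Ce^(-5x)
Applying y(0) = 1: C = 1 - 4/5 = 1/5
Particular solution: y = 4/5 + (1/5)e^(-5x)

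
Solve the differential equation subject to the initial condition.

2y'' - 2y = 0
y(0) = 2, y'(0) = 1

General solution: y = C₁e^x + C₂e^(-x)
Applying ICs: C₁ = 3/2, C₂ = 1/2
Particular solution: y = (3/2)e^x + (1/2)e^(-x)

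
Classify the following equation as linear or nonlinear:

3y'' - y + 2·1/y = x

Nonlinear (1/y term)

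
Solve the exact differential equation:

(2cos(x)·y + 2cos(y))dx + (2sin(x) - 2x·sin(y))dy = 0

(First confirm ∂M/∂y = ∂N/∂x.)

Verify exactness: ∂M/∂y = ∂N/∂x ✓
Find F(x,y) such that ∂F/∂x = M, ∂F/∂y = N
Solution: 2sin(x)·y + 2x·cos(y) = C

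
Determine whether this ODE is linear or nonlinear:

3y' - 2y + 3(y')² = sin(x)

Nonlinear ((y')² term)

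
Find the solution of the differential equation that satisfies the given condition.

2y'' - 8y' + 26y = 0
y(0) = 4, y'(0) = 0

General solution: y = e^(2x)(C₁cos(3x) + C₂sin(3x))
Complex roots r = 2 ± 3i
Applying ICs: C₁ = 4, C₂ = -8/3
Particular solution: y = e^(2x)(4cos(3x) - (8/3)sin(3x))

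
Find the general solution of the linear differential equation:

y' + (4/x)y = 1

Using integrating factor method:

General solution: y = (1/5)x + Cx^(-4)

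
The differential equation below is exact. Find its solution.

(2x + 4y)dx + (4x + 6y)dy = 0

Verify exactness: ∂M/∂y = ∂N/∂x ✓
Find F(x,y) such that ∂F/∂x = M, ∂F/∂y = N
Solution: x² + 4xy + 3y² = C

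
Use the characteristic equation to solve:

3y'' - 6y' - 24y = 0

Characteristic equation: 3r² - 6r - 24 = 0
Divide by 3: r² - 2r - 8 = 0
Roots: r = 4, -2 (distinct real)
General solution: y = C₁e^(4x) + C₂e^(-2x)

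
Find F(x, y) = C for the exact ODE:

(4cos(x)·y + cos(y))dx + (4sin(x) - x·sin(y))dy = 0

Verify exactness: ∂M/∂y = ∂N/∂x ✓
Find F(x,y) such that ∂F/∂x = M, ∂F/∂y = N
Solution: 4sin(x)·y + x·cos(y) = C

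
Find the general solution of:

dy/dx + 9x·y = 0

Using integrating factor method:

General solution: y = Ce^(-9x^2/2)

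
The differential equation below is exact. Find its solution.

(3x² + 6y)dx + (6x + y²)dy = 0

Verify exactness: ∂M/∂y = ∂N/∂x ✓
Find F(x,y) such that ∂F/∂x = M, ∂F/∂y = N
Solution: x³ + 6xy + y³/3 = C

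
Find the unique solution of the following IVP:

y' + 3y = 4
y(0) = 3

General solution: y = 4/3 + Ce^(-3x)
Applying y(0) = 3: C = 3 - 4/3 = 5/3
Particular solution: y = 4/3 + (5/3)e^(-3x)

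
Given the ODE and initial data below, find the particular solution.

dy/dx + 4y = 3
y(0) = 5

General solution: y = 3/4 + Ce^(-4x)
Applying y(0) = 5: C = 5 - 3/4 = 17/4
Particular solution: y = 3/4 + (17/4)e^(-4x)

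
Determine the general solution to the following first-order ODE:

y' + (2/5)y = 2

Using integrating factor method:

General solution: y = 5 + Ce^(-2x/5)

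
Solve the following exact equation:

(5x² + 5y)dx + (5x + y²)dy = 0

Verify exactness: ∂M/∂y = ∂N/∂x ✓
Find F(x,y) such that ∂F/∂x = M, ∂F/∂y = N
Solution: 5x³/3 + 5xy + y³/3 = C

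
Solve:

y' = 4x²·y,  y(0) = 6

General solution: y = Ce^(4x³/3)
Applying IC y(0) = 6:
Particular solution: y = 6e^(4x³/3)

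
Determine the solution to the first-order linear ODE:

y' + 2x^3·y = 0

Using integrating factor method:

General solution: y = Ce^(-x^4/2)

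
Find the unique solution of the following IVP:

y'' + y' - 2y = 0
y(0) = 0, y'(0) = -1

General solution: y = C₁e^x + C₂e^(-2x)
Applying ICs: C₁ = -1/3, C₂ = 1/3
Particular solution: y = -(1/3)e^x + (1/3)e^(-2x)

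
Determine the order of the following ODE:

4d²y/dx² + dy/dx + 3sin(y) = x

The order is 2 (highest derivative is of order 2).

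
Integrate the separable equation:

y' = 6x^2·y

Separating variables and integrating:
ln|y| = 2x^3 + C

General solution: y = Ce^(2x^3)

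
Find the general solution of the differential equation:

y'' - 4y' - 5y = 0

Characteristic equation: r² - 4r - 5 = 0
Roots: r = 5, -1 (distinct real)
General solution: y = C₁e^(5x) + C₂e^(-x)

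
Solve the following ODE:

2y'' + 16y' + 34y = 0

Characteristic equation: 2r² + 16r + 34 = 0
Divide by 2: r² + 8r + 17 = 0
Roots: r = -4 ± i (complex conjugates)
General solution: y = e^(-4x)(C₁cos(x) + C₂sin(x))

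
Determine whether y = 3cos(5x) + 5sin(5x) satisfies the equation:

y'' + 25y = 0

Verification:
y'' = -75cos(5x) - 125sin(5x)
y'' + 25y = 0 ✓

Yes, it is a solution.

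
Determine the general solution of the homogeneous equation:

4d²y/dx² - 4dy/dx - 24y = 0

Characteristic equation: 4r² - 4r - 24 = 0
Divide by 4: r² - r - 6 = 0
Roots: r = 3, -2 (distinct real)
General solution: y = C₁e^(3x) + C₂e^(-2x)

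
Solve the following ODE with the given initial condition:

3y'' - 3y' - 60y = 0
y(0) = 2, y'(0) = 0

General solution: y = C₁e^(5x) + C₂e^(-4x)
Applying ICs: C₁ = 8/9, C₂ = 10/9
Particular solution: y = (8/9)e^(5x) + (10/9)e^(-4x)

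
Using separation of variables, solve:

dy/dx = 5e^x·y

Separating variables and integrating:
ln|y| = 5e^x + C

General solution: y = Ce^(5e^x)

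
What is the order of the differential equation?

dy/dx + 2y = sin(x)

The order is 1 (highest derivative is of order 1).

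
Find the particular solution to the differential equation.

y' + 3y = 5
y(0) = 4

General solution: y = 5/3 + Ce^(-3x)
Applying y(0) = 4: C = 4 - 5/3 = 7/3
Particular solution: y = 5/3 + (7/3)e^(-3x)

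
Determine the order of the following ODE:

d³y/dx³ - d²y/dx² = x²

The order is 3 (highest derivative is of order 3).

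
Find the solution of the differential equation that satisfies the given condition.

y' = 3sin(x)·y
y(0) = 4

General solution: y = Ce^(-3cos(x))
Applying IC y(0) = 4:
Particular solution: y = 4e^(3(1-cos(x)))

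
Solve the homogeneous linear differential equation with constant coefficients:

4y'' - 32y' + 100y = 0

Characteristic equation: 4r² - 32r + 100 = 0
Divide by 4: r² - 8r + 25 = 0
Roots: r = 4 ± 3i (complex conjugates)
General solution: y = e^(4x)(C₁cos(3x) + C₂sin(3x))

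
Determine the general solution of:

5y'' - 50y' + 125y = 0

Characteristic equation: 5r² - 50r + 125 = 0
Divide by 5: r² - 10r + 25 = 0
Factored: (r - 5)² = 0
Repeated root: r = 5
General solution: y = (C₁ + C₂x)e^(5x)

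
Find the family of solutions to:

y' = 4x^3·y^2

Separating variables and integrating:
-1/y = x^4 + C

General solution: y^-1 = -x^4 + C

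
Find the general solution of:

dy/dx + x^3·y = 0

Using integrating factor method:

General solution: y = Ce^(-x^4/4)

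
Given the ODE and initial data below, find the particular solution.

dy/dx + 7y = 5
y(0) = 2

General solution: y = 5/7 + Ce^(-7x)
Applying y(0) = 2: C = 2 - 5/7 = 9/7
Particular solution: y = 5/7 + (9/7)e^(-7x)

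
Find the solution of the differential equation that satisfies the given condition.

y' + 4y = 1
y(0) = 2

General solution: y = 1/4 + Ce^(-4x)
Applying y(0) = 2: C = 2 - 1/4 = 7/4
Particular solution: y = 1/4 + (7/4)e^(-4x)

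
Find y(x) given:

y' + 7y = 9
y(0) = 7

General solution: y = 9/7 + Ce^(-7x)
Applying y(0) = 7: C = 7 - 9/7 = 40/7
Particular solution: y = 9/7 + (40/7)e^(-7x)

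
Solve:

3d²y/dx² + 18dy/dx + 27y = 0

Characteristic equation: 3r² + 18r + 27 = 0
Divide by 3: r² + 6r + 9 = 0
Factored: (r + 3)² = 0
Repeated root: r = -3
General solution: y = (C₁ + C₂x)e^(-3x)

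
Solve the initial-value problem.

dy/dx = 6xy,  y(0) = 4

General solution: y = Ce^(3x²)
Applying IC y(0) = 4:
Particular solution: y = 4e^(3x²)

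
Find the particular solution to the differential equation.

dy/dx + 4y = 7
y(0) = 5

General solution: y = 7/4 + Ce^(-4x)
Applying y(0) = 5: C = 5 - 7/4 = 13/4
Particular solution: y = 7/4 + (13/4)e^(-4x)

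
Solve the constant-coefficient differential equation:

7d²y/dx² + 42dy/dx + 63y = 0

Characteristic equation: 7r² + 42r + 63 = 0
Divide by 7: r² + 6r + 9 = 0
Factored: (r + 3)² = 0
Repeated root: r = -3
General solution: y = (C₁ + C₂x)e^(-3x)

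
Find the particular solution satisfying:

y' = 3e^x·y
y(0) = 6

General solution: y = Ce^(3e^x)
Applying IC y(0) = 6:
Particular solution: y = 6e^(3(e^x - 1))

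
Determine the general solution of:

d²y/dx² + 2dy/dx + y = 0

Characteristic equation: r² + 2r + 1 = 0
Factored: (r + 1)² = 0
Repeated root: r = -1
General solution: y = (C₁ + C₂x)e^(-x)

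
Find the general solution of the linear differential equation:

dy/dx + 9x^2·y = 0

Using integrating factor method:

General solution: y = Ce^(-3x^3)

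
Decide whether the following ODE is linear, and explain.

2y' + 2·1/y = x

Nonlinear (1/y term)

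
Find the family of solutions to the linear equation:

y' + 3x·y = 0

Using integrating factor method:

General solution: y = Ce^(-3x^2/2)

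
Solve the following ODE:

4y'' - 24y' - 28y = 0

Characteristic equation: 4r² - 24r - 28 = 0
Divide by 4: r² - 6r - 7 = 0
Roots: r = 7, -1 (distinct real)
General solution: y = C₁e^(7x) + C₂e^(-x)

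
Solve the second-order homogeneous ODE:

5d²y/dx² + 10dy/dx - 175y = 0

Characteristic equation: 5r² + 10r - 175 = 0
Divide by 5: r² + 2r - 35 = 0
Roots: r = 5, -7 (distinct real)
General solution: y = C₁e^(5x) + C₂e^(-7x)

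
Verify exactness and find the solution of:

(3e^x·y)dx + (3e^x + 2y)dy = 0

Verify exactness: ∂M/∂y = ∂N/∂x ✓
Find F(x,y) such that ∂F/∂x = M, ∂F/∂y = N
Solution: 3e^x·y + y² = C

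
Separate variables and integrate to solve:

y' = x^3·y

Separating variables and integrating:
ln|y| = x^4/4 + C

General solution: y = Ce^(x^4/4)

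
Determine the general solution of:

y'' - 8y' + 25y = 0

Characteristic equation: r² - 8r + 25 = 0
Roots: r = 4 ± 3i (complex conjugates)
General solution: y = e^(4x)(C₁cos(3x) + C₂sin(3x))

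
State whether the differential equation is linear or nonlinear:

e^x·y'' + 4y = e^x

Linear (y and its derivatives appear to the first power only, no products of y terms)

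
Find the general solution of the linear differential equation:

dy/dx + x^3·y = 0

Using integrating factor method:

General solution: y = Ce^(-x^4/4)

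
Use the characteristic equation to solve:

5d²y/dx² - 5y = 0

Characteristic equation: 5r² - 5 = 0
Divide by 5: r² - 1 = 0
Roots: r = 1, -1 (distinct real)
General solution: y = C₁e^x + C₂e^(-x)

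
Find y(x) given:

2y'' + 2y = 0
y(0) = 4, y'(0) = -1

General solution: y = C₁cos(x) + C₂sin(x)
Complex roots r = ±i
Applying ICs: C₁ = 4, C₂ = -1
Particular solution: y = 4cos(x) - sin(x)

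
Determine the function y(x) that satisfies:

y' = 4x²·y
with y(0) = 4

General solution: y = Ce^(4x³/3)
Applying IC y(0) = 4:
Particular solution: y = 4e^(4x³/3)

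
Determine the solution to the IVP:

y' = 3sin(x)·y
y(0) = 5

General solution: y = Ce^(-3cos(x))
Applying IC y(0) = 5:
Particular solution: y = 5e^(3(1-cos(x)))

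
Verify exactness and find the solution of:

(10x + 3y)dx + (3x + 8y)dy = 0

Verify exactness: ∂M/∂y = ∂N/∂x ✓
Find F(x,y) such that ∂F/∂x = M, ∂F/∂y = N
Solution: 5x² + 3xy + 4y² = C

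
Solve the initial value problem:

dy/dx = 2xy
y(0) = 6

General solution: y = Ce^(x²)
Applying IC y(0) = 6:
Particular solution: y = 6e^(x²)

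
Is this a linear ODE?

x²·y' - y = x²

Yes. Linear (y and its derivatives appear to the first power only, no products of y terms)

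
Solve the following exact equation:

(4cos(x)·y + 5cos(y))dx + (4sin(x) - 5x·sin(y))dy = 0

Verify exactness: ∂M/∂y = ∂N/∂x ✓
Find F(x,y) such that ∂F/∂x = M, ∂F/∂y = N
Solution: 4sin(x)·y + 5x·cos(y) = C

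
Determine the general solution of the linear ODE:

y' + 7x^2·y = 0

Using integrating factor method:

General solution: y = Ce^(-7x^3/3)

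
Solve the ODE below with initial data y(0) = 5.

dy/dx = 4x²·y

General solution: y = Ce^(4x³/3)
Applying IC y(0) = 5:
Particular solution: y = 5e^(4x³/3)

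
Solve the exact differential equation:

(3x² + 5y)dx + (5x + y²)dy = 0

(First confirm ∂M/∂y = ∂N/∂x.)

Verify exactness: ∂M/∂y = ∂N/∂x ✓
Find F(x,y) such that ∂F/∂x = M, ∂F/∂y = N
Solution: x³ + 5xy + y³/3 = C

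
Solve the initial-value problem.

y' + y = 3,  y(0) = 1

General solution: y = 3 + Ce^(-x)
Applying y(0) = 1: C = 1 - 3 = -2
Particular solution: y = 3 - 2e^(-x)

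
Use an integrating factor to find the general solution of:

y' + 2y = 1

Using integrating factor method:

General solution: y = 1/2 + Ce^(-2x)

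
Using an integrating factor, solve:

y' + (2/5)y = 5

Using integrating factor method:

General solution: y = 25/2 + Ce^(-2x/5)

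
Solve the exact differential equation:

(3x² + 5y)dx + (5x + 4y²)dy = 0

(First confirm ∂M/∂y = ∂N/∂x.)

Verify exactness: ∂M/∂y = ∂N/∂x ✓
Find F(x,y) such that ∂F/∂x = M, ∂F/∂y = N
Solution: x³ + 5xy + 4y³/3 = C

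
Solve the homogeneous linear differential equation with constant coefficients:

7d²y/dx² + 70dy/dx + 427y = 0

Characteristic equation: 7r² + 70r + 427 = 0
Divide by 7: r² + 10r + 61 = 0
Roots: r = -5 ± 6i (complex conjugates)
General solution: y = e^(-5x)(C₁cos(6x) + C₂sin(6x))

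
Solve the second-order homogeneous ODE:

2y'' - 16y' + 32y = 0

Characteristic equation: 2r² - 16r + 32 = 0
Divide by 2: r² - 8r + 16 = 0
Factored: (r - 4)² = 0
Repeated root: r = 4
General solution: y = (C₁ + C₂x)e^(4x)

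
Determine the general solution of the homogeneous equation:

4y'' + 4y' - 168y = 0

Characteristic equation: 4r² + 4r - 168 = 0
Divide by 4: r² + r - 42 = 0
Roots: r = 6, -7 (distinct real)
General solution: y = C₁e^(6x) + C₂e^(-7x)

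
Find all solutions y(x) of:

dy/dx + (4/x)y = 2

Using integrating factor method:

General solution: y = (2/5)x + Cx^(-4)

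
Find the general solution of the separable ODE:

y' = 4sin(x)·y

Separating variables and integrating:
ln|y| = -4cos(x) + C

General solution: y = Ce^(-4cos(x))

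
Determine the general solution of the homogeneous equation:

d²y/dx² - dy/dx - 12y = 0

Characteristic equation: r² - r - 12 = 0
Roots: r = 4, -3 (distinct real)
General solution: y = C₁e^(4x) + C₂e^(-3x)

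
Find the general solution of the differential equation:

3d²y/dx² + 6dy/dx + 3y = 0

Characteristic equation: 3r² + 6r + 3 = 0
Divide by 3: r² + 2r + 1 = 0
Factored: (r + 1)² = 0
Repeated root: r = -1
General solution: y = (C₁ + C₂x)e^(-x)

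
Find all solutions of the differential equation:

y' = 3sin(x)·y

Separating variables and integrating:
ln|y| = -3cos(x) + C

General solution: y = Ce^(-3cos(x))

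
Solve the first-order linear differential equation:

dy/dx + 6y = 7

Using integrating factor method:

General solution: y = 7/6 + Ce^(-6x)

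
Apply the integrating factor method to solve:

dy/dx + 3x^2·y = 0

Using integrating factor method:

General solution: y = Ce^(-x^3)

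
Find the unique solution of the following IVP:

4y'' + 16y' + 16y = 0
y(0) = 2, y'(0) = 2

General solution: y = (C₁ + C₂x)e^(-2x)
Repeated root r = -2
Applying ICs: C₁ = 2, C₂ = 6
Particular solution: y = (2 + 6x)e^(-2x)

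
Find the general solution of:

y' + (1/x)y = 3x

Using integrating factor method:

General solution: y = x^2 + C/x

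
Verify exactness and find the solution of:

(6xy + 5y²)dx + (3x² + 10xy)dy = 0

Verify exactness: ∂M/∂y = ∂N/∂x ✓
Find F(x,y) such that ∂F/∂x = M, ∂F/∂y = N
Solution: 3x²y + 5xy² = C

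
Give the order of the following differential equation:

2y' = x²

The order is 1 (highest derivative is of order 1).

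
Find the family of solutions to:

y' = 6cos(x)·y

Separating variables and integrating:
ln|y| = 6sin(x) + C

General solution: y = Ce^(6sin(x))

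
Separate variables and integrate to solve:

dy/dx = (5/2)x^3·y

Separating variables and integrating:
ln|y| = 5x^4/8 + C

General solution: y = Ce^(5x^4/8)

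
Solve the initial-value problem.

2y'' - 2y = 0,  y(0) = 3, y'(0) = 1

General solution: y = C₁e^x + C₂e^(-x)
Applying ICs: C₁ = 2, C₂ = 1
Particular solution: y = 2e^x + e^(-x)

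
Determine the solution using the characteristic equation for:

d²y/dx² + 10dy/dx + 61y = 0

Characteristic equation: r² + 10r + 61 = 0
Roots: r = -5 ± 6i (complex conjugates)
General solution: y = e^(-5x)(C₁cos(6x) + C₂sin(6x))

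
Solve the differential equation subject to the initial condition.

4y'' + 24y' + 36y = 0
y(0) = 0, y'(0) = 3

General solution: y = (C₁ + C₂x)e^(-3x)
Repeated root r = -3
Applying ICs: C₁ = 0, C₂ = 3
Particular solution: y = 3xe^(-3x)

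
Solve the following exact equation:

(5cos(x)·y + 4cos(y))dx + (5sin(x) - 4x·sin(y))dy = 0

Verify exactness: ∂M/∂y = ∂N/∂x ✓
Find F(x,y) such that ∂F/∂x = M, ∂F/∂y = N
Solution: 5sin(x)·y + 4x·cos(y) = C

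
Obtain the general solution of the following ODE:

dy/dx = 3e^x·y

Separating variables and integrating:
ln|y| = 3e^x + C

General solution: y = Ce^(3e^x)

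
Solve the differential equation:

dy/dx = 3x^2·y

Separating variables and integrating:
ln|y| = x^3 + C

General solution: y = Ce^(x^3)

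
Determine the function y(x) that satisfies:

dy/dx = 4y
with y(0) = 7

General solution: y = Ce^(4x)
Applying IC y(0) = 7:
Particular solution: y = 7e^(4x)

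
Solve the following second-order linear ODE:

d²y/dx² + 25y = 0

Characteristic equation: r² + 25 = 0
Roots: r = ±5i (complex conjugates)
General solution: y = C₁cos(5x) + C₂sin(5x)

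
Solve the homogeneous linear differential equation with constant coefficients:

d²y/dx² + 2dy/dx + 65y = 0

Characteristic equation: r² + 2r + 65 = 0
Roots: r = -1 ± 8i (complex conjugates)
General solution: y = e^(-x)(C₁cos(8x) + C₂sin(8x))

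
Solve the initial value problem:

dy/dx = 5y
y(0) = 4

General solution: y = Ce^(5x)
Applying IC y(0) = 4:
Particular solution: y = 4e^(5x)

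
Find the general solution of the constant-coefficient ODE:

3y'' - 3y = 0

Characteristic equation: 3r² - 3 = 0
Divide by 3: r² - 1 = 0
Roots: r = 1, -1 (distinct real)
General solution: y = C₁e^x + C₂e^(-x)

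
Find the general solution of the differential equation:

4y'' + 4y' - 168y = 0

Characteristic equation: 4r² + 4r - 168 = 0
Divide by 4: r² + r - 42 = 0
Roots: r = 6, -7 (distinct real)
General solution: y = C₁e^(6x) + C₂e^(-7x)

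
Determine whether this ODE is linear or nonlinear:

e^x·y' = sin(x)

Linear (y and its derivatives appear to the first power only, no products of y terms)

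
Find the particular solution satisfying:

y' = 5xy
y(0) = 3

General solution: y = Ce^(5x²/2)
Applying IC y(0) = 3:
Particular solution: y = 3e^(5x²/2)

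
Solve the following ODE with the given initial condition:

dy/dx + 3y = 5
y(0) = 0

General solution: y = 5/3 + Ce^(-3x)
Applying y(0) = 0: C = 0 - 5/3 = -5/3
Particular solution: y = 5/3 - (5/3)e^(-3x)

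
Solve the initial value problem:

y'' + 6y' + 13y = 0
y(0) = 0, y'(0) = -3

General solution: y = e^(-3x)(C₁cos(2x) + C₂sin(2x))
Complex roots r = -3 ± 2i
Applying ICs: C₁ = 0, C₂ = -3/2
Particular solution: y = e^(-3x)(-(3/2)sin(2x))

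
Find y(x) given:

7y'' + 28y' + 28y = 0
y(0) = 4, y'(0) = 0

General solution: y = (C₁ + C₂x)e^(-2x)
Repeated root r = -2
Applying ICs: C₁ = 4, C₂ = 8
Particular solution: y = (4 + 8x)e^(-2x)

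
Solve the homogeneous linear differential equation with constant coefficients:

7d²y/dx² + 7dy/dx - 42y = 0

Characteristic equation: 7r² + 7r - 42 = 0
Divide by 7: r² + r - 6 = 0
Roots: r = 2, -3 (distinct real)
General solution: y = C₁e^(2x) + C₂e^(-3x)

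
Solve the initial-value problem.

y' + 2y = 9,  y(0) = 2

General solution: y = 9/2 + Ce^(-2x)
Applying y(0) = 2: C = 2 - 9/2 = -5/2
Particular solution: y = 9/2 - (5/2)e^(-2x)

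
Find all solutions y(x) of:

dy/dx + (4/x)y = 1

Using integrating factor method:

General solution: y = (1/5)x + Cx^(-4)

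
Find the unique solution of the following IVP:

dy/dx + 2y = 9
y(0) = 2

General solution: y = 9/2 + Ce^(-2x)
Applying y(0) = 2: C = 2 - 9/2 = -5/2
Particular solution: y = 9/2 - (5/2)e^(-2x)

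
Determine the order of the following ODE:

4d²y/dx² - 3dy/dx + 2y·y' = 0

The order is 2 (highest derivative is of order 2).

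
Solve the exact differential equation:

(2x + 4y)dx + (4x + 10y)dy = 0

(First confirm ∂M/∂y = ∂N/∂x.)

Verify exactness: ∂M/∂y = ∂N/∂x ✓
Find F(x,y) such that ∂F/∂x = M, ∂F/∂y = N
Solution: x² + 4xy + 5y² = C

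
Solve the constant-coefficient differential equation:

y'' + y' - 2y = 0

Characteristic equation: r² + r - 2 = 0
Roots: r = 1, -2 (distinct real)
General solution: y = C₁e^x + C₂e^(-2x)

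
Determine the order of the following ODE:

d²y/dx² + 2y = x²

The order is 2 (highest derivative is of order 2).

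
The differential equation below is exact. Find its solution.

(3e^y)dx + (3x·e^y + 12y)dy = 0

Verify exactness: ∂M/∂y = ∂N/∂x ✓
Find F(x,y) such that ∂F/∂x = M, ∂F/∂y = N
Solution: 3x·e^y + 6y² = C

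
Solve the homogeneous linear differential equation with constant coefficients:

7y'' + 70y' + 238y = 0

Characteristic equation: 7r² + 70r + 238 = 0
Divide by 7: r² + 10r + 34 = 0
Roots: r = -5 ± 3i (complex conjugates)
General solution: y = e^(-5x)(C₁cos(3x) + C₂sin(3x))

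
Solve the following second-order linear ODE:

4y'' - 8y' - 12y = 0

Characteristic equation: 4r² - 8r - 12 = 0
Divide by 4: r² - 2r - 3 = 0
Roots: r = 3, -1 (distinct real)
General solution: y = C₁e^(3x) + C₂e^(-x)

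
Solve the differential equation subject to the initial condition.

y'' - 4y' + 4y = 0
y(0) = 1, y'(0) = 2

General solution: y = (C₁ + C₂x)e^(2x)
Repeated root r = 2
Applying ICs: C₁ = 1, C₂ = 0
Particular solution: y = e^(2x)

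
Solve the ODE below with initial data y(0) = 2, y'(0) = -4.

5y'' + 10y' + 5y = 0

General solution: y = (C₁ + C₂x)e^(-x)
Repeated root r = -1
Applying ICs: C₁ = 2, C₂ = -2
Particular solution: y = (2 - 2x)e^(-x)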